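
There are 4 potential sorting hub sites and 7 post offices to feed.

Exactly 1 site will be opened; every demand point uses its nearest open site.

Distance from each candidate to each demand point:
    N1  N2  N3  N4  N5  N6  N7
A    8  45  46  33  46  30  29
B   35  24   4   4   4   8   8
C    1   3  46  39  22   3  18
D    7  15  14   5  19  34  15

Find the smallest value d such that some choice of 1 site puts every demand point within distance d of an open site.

Open {D}.
  Farthest demand point is N6 at distance 34 (to D); all others are ≤ 34.
With {B} the worst case is 35.
With {A} the worst case is 46.
No size-1 selection achieves below 34.

34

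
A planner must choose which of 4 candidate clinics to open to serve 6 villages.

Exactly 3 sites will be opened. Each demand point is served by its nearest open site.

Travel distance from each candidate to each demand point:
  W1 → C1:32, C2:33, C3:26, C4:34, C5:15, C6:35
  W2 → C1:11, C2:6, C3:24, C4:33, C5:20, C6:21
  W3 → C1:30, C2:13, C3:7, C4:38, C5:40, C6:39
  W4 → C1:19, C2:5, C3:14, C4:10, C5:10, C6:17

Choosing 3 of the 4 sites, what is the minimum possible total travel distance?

Open {W2, W3, W4}.
  C1→W2 11, C2→W4 5, C3→W3 7, C4→W4 10, C5→W4 10, C6→W4 17  ⇒ total 60.
Compare {W1, W2, W4}: total 67.
Compare {W1, W3, W4}: total 68.
No size-3 selection does better; minimum is 60.

60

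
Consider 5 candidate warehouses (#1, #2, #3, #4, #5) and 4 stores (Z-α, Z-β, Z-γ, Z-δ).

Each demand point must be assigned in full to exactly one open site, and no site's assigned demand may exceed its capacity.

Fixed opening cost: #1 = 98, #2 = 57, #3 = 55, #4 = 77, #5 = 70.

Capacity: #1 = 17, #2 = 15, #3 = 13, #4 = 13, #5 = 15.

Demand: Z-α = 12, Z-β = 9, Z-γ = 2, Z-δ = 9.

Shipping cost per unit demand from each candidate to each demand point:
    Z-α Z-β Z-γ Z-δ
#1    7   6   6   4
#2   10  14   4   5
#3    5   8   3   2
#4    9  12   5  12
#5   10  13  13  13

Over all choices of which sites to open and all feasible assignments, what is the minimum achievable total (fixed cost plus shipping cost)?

377

Open {#1, #2, #3}; cheapest assignment that respects the capacities:
  #1 (cap 17, load 9): Z-β — cost 9×6 = 54
  #2 (cap 15, load 11): Z-γ, Z-δ — cost 2×4 + 9×5 = 53
  #3 (cap 13, load 12): Z-α — cost 12×5 = 60
  Shipping 167, fixed 210 → total 377.
  Any other capacity-feasible assignment to {#1, #2, #3} ships for at least 167.
Compare {#2, #3, #4}: its best feasible assignment gives total 410.
Compare {#2, #3, #5}: its best feasible assignment gives total 412.
Every other set of open sites that can feasibly serve all demand totals ≥ 410 even under its best assignment. Minimum: 377.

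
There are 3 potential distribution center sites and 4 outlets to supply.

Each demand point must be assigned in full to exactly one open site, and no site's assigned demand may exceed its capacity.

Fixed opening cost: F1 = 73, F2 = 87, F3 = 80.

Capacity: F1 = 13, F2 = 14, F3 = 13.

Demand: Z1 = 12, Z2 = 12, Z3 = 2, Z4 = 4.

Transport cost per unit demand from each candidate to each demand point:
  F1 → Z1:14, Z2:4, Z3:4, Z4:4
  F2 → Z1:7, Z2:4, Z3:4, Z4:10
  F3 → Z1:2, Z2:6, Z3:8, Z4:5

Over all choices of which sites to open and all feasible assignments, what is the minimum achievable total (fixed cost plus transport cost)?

336

Open {F1, F2, F3}; cheapest assignment that respects the capacities:
  F1 (cap 13, load 6): Z3, Z4 — cost 2×4 + 4×4 = 24
  F2 (cap 14, load 12): Z2 — cost 12×4 = 48
  F3 (cap 13, load 12): Z1 — cost 12×2 = 24
  Shipping 96, fixed 240 → total 336.
  Any other capacity-feasible assignment to {F1, F2, F3} ships for at least 96.
Total demand is 30 and no other set of sites has combined capacity ≥ 30, so {F1, F2, F3} is the only feasible choice of open sites. Minimum: 336.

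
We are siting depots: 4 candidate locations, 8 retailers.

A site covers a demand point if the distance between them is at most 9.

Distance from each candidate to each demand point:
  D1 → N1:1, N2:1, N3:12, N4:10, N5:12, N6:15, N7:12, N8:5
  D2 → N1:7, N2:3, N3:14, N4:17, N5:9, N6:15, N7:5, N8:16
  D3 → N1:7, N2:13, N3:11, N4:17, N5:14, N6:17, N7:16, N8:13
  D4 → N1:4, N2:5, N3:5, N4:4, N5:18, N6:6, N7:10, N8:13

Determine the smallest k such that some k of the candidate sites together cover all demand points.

Coverage sets (demand points within 9 of each site):
  D1: {N1, N2, N8}
  D2: {N1, N2, N5, N7}
  D3: {N1}
  D4: {N1, N2, N3, N4, N6}
No 2 sites suffice: every size-2 union leaves at least one demand point uncovered.
But {D1, D2, D4} covers everything, so the minimum is 3.

3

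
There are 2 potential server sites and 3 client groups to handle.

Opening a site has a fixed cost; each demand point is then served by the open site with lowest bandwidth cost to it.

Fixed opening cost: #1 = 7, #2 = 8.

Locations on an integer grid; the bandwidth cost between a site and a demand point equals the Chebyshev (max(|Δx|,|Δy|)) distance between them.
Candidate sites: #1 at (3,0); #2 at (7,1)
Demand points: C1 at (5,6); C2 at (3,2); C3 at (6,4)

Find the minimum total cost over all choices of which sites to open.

19

Open {#1}: assign each demand point to its cheapest open site.
  C1→#1 6, C2→#1 2, C3→#1 4
  bandwidth cost 12, fixed 7 → total 19.
Compare {#2}: bandwidth cost 12 + fixed 8 = 20.
Compare {#1, #2}: bandwidth cost 10 + fixed 15 = 25.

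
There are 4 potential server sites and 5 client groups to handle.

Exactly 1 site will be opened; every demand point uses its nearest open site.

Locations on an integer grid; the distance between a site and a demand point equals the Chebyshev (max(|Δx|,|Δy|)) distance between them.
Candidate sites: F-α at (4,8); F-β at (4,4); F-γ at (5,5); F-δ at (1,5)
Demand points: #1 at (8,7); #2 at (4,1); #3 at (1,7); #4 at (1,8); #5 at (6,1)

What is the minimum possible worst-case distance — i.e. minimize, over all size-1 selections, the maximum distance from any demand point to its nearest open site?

4

Open {F-β}.
  Farthest demand point is #1 at distance 4 (to F-β); all others are ≤ 4.
With {F-γ} the worst case is 4.
With {F-α} the worst case is 7.
No size-1 selection achieves below 4.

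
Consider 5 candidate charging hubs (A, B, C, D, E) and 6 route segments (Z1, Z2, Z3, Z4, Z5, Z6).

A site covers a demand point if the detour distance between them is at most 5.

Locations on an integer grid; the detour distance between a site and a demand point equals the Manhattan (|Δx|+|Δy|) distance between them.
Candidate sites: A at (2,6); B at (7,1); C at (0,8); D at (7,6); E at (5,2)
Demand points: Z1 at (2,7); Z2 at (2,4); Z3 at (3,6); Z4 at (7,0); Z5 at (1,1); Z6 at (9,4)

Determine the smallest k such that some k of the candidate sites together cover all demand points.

3

Coverage sets (demand points within 5 of each site):
  A: {Z1, Z2, Z3}
  B: {Z4, Z6}
  C: {Z1, Z3}
  D: {Z3, Z6}
  E: {Z2, Z4, Z5}
No 2 sites suffice: every size-2 union leaves at least one demand point uncovered.
But {A, B, E} covers everything, so the minimum is 3.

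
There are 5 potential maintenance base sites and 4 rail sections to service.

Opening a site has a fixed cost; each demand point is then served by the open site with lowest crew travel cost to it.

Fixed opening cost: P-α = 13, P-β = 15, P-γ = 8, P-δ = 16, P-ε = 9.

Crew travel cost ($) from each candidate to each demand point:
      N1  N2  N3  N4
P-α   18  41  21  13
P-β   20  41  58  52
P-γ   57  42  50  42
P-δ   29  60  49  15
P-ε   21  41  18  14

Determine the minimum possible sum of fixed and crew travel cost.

Open {P-ε}: assign each demand point to its cheapest open site.
  N1→P-ε 21, N2→P-ε 41, N3→P-ε 18, N4→P-ε 14
  crew travel cost 94, fixed 9 → total 103.
Compare {P-α}: crew travel cost 93 + fixed 13 = 106.
Compare {P-γ, P-ε}: crew travel cost 94 + fixed 17 = 111.
Compare {P-α, P-ε}: crew travel cost 90 + fixed 22 = 112.
All other subsets cost ≥ 106. Minimum total cost: 103.

103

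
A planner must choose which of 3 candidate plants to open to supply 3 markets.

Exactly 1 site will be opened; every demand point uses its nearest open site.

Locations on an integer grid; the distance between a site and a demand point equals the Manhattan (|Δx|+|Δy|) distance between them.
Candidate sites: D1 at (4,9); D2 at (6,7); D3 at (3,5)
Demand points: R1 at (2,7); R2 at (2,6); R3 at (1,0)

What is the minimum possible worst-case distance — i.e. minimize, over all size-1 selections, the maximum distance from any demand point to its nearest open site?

7

Open {D3}.
  Farthest demand point is R3 at distance 7 (to D3); all others are ≤ 7.
With {D1} the worst case is 12.
With {D2} the worst case is 12.
No size-1 selection achieves below 7.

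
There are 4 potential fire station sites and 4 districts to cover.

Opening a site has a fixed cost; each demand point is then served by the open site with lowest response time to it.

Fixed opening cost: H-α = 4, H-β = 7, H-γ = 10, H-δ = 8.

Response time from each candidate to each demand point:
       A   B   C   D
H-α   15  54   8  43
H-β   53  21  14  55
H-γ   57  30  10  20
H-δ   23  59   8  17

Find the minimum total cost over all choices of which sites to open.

80

Open {H-α, H-β, H-δ}: assign each demand point to its cheapest open site.
  A→H-α 15, B→H-β 21, C→H-α 8, D→H-δ 17
  response time 61, fixed 19 → total 80.
Compare {H-β, H-δ}: response time 69 + fixed 15 = 84.
Compare {H-α, H-β, H-γ}: response time 64 + fixed 21 = 85.
Compare {H-α, H-γ}: response time 73 + fixed 14 = 87.
All other subsets cost ≥ 84. Minimum total cost: 80.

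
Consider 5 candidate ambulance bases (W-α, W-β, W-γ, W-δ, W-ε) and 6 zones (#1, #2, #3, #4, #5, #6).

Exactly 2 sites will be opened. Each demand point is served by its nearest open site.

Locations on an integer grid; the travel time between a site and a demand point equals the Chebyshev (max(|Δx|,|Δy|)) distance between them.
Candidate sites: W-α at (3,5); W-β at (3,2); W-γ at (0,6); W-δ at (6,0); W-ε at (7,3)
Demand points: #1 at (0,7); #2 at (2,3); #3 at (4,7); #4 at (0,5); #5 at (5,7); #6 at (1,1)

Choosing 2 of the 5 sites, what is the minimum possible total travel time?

12

Open {W-α, W-γ}.
  #1→W-γ 1, #2→W-α 2, #3→W-α 2, #4→W-γ 1, #5→W-α 2, #6→W-α 4  ⇒ total 12.
Compare {W-α, W-β}: total 13.
Compare {W-β, W-γ}: total 14.
No size-2 selection does better; minimum is 12.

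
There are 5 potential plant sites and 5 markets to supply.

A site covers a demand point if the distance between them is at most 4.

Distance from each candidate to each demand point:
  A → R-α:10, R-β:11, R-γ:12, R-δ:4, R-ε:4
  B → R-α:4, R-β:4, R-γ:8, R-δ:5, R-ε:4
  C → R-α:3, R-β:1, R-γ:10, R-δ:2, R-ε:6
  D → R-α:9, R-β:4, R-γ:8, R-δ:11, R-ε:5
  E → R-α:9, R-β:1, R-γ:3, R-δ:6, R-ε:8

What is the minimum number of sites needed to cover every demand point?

Coverage sets (demand points within 4 of each site):
  A: {R-δ, R-ε}
  B: {R-α, R-β, R-ε}
  C: {R-α, R-β, R-δ}
  D: {R-β}
  E: {R-β, R-γ}
No 2 sites suffice: every size-2 union leaves at least one demand point uncovered.
But {A, B, E} covers everything, so the minimum is 3.

3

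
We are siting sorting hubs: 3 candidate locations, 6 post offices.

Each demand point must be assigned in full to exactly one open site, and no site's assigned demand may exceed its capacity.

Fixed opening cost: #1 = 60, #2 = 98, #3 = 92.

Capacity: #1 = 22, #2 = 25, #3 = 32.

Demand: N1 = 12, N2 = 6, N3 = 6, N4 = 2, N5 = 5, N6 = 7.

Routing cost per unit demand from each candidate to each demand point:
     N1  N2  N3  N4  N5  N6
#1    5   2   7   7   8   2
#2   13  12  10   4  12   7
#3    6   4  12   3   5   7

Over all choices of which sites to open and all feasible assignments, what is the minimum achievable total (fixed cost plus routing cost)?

Open {#1, #3}; cheapest assignment that respects the capacities:
  #1 (cap 22, load 19): N2, N3, N6 — cost 6×2 + 6×7 + 7×2 = 68
  #3 (cap 32, load 19): N1, N4, N5 — cost 12×6 + 2×3 + 5×5 = 103
  Shipping 171, fixed 152 → total 323.
  Any other capacity-feasible assignment to {#1, #3} ships for at least 171.
Compare {#1, #2}: its best feasible assignment gives total 407.
Compare {#1, #2, #3}: its best feasible assignment gives total 421.
Every other set of open sites that can feasibly serve all demand totals ≥ 407 even under its best assignment. Minimum: 323.

323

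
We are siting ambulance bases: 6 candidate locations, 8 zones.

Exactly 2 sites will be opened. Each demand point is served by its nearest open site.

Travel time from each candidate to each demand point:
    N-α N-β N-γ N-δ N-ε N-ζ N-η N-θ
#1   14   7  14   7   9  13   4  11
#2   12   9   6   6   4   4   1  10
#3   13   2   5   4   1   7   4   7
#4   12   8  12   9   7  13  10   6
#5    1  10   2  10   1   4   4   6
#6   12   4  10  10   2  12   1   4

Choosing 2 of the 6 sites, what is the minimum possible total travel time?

24

Open {#3, #5}.
  N-α→#5 1, N-β→#3 2, N-γ→#5 2, N-δ→#3 4, N-ε→#3 1, N-ζ→#5 4, N-η→#3 4, N-θ→#5 6  ⇒ total 24.
Compare {#5, #6}: total 27.
Compare {#2, #5}: total 30.
No size-2 selection does better; minimum is 24.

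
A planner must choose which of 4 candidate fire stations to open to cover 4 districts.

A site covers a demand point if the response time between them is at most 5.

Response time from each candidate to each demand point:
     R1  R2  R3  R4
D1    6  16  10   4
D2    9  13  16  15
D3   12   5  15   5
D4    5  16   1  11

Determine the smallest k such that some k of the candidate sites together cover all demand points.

2

Coverage sets (demand points within 5 of each site):
  D1: {R4}
  D2: {}
  D3: {R2, R4}
  D4: {R1, R3}
No single site covers all 4 demand points.
But {D3, D4} covers everything, so the minimum is 2.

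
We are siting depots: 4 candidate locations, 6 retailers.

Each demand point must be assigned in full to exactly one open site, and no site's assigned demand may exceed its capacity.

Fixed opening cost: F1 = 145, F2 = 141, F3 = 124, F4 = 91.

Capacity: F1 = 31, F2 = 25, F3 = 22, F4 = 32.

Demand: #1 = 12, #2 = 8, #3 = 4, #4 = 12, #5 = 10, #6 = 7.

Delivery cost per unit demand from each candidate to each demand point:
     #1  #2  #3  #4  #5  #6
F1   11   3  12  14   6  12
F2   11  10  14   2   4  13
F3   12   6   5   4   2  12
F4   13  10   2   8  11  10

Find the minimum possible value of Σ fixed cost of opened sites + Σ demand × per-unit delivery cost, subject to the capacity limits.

597

Open {F3, F4}; cheapest assignment that respects the capacities:
  F3 (cap 22, load 22): #4, #5 — cost 12×4 + 10×2 = 68
  F4 (cap 32, load 31): #1, #2, #3, #6 — cost 12×13 + 8×10 + 4×2 + 7×10 = 314
  Shipping 382, fixed 215 → total 597.
  Any other capacity-feasible assignment to {F3, F4} ships for at least 382.
Compare {F2, F4}: its best feasible assignment gives total 610.
Compare {F1, F3}: its best feasible assignment gives total 625.
Every other set of open sites that can feasibly serve all demand totals ≥ 610 even under its best assignment. Minimum: 597.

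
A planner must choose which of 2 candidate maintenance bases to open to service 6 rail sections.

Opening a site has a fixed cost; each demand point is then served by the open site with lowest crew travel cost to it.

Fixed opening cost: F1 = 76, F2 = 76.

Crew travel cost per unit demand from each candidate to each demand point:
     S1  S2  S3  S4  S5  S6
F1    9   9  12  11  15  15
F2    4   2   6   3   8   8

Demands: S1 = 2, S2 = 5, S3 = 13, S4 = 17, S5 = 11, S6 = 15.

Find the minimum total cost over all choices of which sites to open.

431

Open {F2}: assign each demand point to its cheapest open site.
  S1→F2 2×4=8, S2→F2 5×2=10, S3→F2 13×6=78, S4→F2 17×3=51, S5→F2 11×8=88, S6→F2 15×8=120
  crew travel cost 355, fixed 76 → total 431.
Compare {F1, F2}: crew travel cost 355 + fixed 152 = 507.
Compare {F1}: crew travel cost 796 + fixed 76 = 872.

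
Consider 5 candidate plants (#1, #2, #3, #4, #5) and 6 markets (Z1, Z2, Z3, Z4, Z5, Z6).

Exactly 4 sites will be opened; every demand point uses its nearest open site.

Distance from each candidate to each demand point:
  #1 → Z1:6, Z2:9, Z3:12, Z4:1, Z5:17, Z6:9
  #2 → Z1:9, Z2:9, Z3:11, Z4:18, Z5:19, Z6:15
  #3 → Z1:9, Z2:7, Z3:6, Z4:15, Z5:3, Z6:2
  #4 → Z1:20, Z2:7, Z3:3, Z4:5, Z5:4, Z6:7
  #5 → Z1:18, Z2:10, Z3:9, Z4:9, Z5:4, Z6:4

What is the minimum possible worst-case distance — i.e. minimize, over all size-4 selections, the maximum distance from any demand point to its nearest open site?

7

Open {#1, #2, #3, #4}.
  Farthest demand point is Z2 at distance 7 (to #3); all others are ≤ 7.
With {#1, #2, #3, #5} the worst case is 7.
With {#1, #2, #4, #5} the worst case is 7.
No size-4 selection achieves below 7.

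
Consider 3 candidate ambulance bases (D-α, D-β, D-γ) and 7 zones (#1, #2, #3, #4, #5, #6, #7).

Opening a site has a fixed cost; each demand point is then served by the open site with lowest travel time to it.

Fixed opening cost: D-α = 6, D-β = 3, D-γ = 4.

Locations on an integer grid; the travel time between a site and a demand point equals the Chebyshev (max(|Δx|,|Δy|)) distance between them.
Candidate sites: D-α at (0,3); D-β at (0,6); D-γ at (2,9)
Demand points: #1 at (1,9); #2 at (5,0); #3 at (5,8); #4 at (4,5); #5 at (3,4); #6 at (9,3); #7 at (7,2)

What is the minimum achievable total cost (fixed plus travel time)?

38

Open {D-β, D-γ}: assign each demand point to its cheapest open site.
  #1→D-γ 1, #2→D-β 6, #3→D-γ 3, #4→D-β 4, #5→D-β 3, #6→D-γ 7, #7→D-β 7
  travel time 31, fixed 7 → total 38.
Compare {D-β}: travel time 37 + fixed 3 = 40.
Compare {D-γ}: travel time 36 + fixed 4 = 40.
Compare {D-α, D-γ}: travel time 30 + fixed 10 = 40.
All other subsets cost ≥ 40. Minimum total cost: 38.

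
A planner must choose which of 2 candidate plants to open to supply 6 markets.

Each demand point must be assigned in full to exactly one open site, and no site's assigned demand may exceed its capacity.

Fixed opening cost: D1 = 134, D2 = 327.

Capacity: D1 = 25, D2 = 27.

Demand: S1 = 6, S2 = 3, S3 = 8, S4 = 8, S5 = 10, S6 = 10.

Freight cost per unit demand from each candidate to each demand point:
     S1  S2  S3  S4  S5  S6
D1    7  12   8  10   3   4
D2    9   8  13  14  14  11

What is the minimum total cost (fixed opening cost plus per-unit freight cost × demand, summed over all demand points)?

Open {D1, D2}; cheapest assignment that respects the capacities:
  D1 (cap 25, load 20): S5, S6 — cost 10×3 + 10×4 = 70
  D2 (cap 27, load 25): S1, S2, S3, S4 — cost 6×9 + 3×8 + 8×13 + 8×14 = 294
  Shipping 364, fixed 461 → total 825.
  Any other capacity-feasible assignment to {D1, D2} ships for at least 364.
Total demand is 45 and no other set of sites has combined capacity ≥ 45, so {D1, D2} is the only feasible choice of open sites. Minimum: 825.

825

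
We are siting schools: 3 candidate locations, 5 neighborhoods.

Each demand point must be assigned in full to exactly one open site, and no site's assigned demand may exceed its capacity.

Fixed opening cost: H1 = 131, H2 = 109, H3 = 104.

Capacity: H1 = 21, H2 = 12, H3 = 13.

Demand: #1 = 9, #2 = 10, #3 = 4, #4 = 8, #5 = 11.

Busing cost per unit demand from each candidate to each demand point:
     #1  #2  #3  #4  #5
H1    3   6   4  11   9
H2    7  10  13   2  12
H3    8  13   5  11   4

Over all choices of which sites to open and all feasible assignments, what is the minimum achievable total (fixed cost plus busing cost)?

543

Open {H1, H2, H3}; cheapest assignment that respects the capacities:
  H1 (cap 21, load 19): #1, #2 — cost 9×3 + 10×6 = 87
  H2 (cap 12, load 12): #3, #4 — cost 4×13 + 8×2 = 68
  H3 (cap 13, load 11): #5 — cost 11×4 = 44
  Shipping 199, fixed 344 → total 543.
  Any other capacity-feasible assignment to {H1, H2, H3} ships for at least 199.
Total demand is 42 and no other set of sites has combined capacity ≥ 42, so {H1, H2, H3} is the only feasible choice of open sites. Minimum: 543.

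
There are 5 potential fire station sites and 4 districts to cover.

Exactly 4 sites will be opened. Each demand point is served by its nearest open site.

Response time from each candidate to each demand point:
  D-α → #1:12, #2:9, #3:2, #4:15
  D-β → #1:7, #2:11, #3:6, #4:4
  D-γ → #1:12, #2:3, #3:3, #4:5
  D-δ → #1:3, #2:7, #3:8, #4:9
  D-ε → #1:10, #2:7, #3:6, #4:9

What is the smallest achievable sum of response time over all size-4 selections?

Open {D-α, D-β, D-γ, D-δ}.
  #1→D-δ 3, #2→D-γ 3, #3→D-α 2, #4→D-β 4  ⇒ total 12.
Compare {D-α, D-γ, D-δ, D-ε}: total 13.
Compare {D-β, D-γ, D-δ, D-ε}: total 13.
No size-4 selection does better; minimum is 12.

12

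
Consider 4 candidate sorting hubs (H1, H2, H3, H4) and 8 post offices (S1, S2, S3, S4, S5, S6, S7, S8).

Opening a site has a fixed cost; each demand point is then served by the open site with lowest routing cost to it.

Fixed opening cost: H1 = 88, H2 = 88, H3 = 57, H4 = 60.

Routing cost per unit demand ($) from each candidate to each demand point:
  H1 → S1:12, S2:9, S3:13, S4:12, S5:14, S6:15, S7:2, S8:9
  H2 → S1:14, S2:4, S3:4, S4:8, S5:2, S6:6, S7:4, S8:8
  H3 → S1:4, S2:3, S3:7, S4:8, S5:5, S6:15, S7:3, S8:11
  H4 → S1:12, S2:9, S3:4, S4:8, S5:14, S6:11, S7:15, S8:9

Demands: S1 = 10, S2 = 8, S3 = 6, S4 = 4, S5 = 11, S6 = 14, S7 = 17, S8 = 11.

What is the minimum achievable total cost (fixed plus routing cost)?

510

Open {H2, H3}: assign each demand point to its cheapest open site.
  S1→H3 10×4=40, S2→H3 8×3=24, S3→H2 6×4=24, S4→H2 4×8=32, S5→H2 11×2=22, S6→H2 14×6=84, S7→H3 17×3=51, S8→H2 11×8=88
  routing cost 365, fixed 145 → total 510.
Compare {H2, H3, H4}: routing cost 365 + fixed 205 = 570.
Compare {H2}: routing cost 490 + fixed 88 = 578.
Compare {H1, H2, H3}: routing cost 348 + fixed 233 = 581.
All other subsets cost ≥ 570. Minimum total cost: 510.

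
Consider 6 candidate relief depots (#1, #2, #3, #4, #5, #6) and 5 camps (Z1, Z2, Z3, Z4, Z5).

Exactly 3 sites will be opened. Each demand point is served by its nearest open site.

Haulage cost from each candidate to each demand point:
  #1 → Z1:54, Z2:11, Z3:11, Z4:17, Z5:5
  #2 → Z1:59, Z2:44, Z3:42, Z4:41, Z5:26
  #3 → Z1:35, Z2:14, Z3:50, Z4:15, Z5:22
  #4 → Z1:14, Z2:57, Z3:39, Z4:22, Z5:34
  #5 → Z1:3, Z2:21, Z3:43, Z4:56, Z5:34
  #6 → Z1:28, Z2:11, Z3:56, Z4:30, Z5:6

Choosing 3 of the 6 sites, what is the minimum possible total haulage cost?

Open {#1, #3, #5}.
  Z1→#5 3, Z2→#1 11, Z3→#1 11, Z4→#3 15, Z5→#1 5  ⇒ total 45.
Compare {#1, #2, #5}: total 47.
Compare {#1, #4, #5}: total 47.
No size-3 selection does better; minimum is 45.

45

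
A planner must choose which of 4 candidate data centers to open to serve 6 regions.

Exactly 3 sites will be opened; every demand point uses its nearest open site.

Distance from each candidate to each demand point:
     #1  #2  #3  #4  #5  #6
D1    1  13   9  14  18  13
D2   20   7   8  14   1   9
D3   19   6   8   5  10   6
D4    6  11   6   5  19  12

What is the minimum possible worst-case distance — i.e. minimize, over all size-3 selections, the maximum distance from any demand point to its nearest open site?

Open {D2, D3, D4}.
  Farthest demand point is #1 at distance 6 (to D4); all others are ≤ 6.
With {D1, D2, D3} the worst case is 8.
With {D1, D2, D4} the worst case is 9.
No size-3 selection achieves below 6.

6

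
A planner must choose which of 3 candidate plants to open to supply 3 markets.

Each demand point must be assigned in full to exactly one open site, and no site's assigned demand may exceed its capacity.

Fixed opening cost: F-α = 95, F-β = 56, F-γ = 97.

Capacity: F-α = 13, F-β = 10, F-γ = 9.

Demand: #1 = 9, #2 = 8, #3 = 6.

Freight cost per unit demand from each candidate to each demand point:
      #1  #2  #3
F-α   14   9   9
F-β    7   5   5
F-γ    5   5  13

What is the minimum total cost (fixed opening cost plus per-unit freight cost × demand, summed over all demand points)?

Open {F-α, F-β, F-γ}; cheapest assignment that respects the capacities:
  F-α (cap 13, load 6): #3 — cost 6×9 = 54
  F-β (cap 10, load 8): #2 — cost 8×5 = 40
  F-γ (cap 9, load 9): #1 — cost 9×5 = 45
  Shipping 139, fixed 248 → total 387.
  Any other capacity-feasible assignment to {F-α, F-β, F-γ} ships for at least 139.
Total demand is 23; every other set of sites either has combined capacity below 23 or cannot fit the demands without splitting one across sites, so {F-α, F-β, F-γ} is the only feasible choice of open sites. Minimum: 387.

387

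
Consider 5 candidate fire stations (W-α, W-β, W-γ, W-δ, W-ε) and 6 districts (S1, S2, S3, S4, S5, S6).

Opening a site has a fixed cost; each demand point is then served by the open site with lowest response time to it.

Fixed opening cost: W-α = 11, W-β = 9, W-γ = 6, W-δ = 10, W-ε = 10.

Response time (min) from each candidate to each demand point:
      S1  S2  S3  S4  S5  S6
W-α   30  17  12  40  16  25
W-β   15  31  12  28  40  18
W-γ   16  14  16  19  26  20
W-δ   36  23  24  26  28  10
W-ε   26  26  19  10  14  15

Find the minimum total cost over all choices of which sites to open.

101

Open {W-γ, W-ε}: assign each demand point to its cheapest open site.
  S1→W-γ 16, S2→W-γ 14, S3→W-γ 16, S4→W-ε 10, S5→W-ε 14, S6→W-ε 15
  response time 85, fixed 16 → total 101.
Compare {W-β, W-γ, W-ε}: response time 80 + fixed 25 = 105.
Compare {W-γ, W-δ, W-ε}: response time 80 + fixed 26 = 106.
Compare {W-α, W-γ, W-ε}: response time 81 + fixed 27 = 108.
All other subsets cost ≥ 105. Minimum total cost: 101.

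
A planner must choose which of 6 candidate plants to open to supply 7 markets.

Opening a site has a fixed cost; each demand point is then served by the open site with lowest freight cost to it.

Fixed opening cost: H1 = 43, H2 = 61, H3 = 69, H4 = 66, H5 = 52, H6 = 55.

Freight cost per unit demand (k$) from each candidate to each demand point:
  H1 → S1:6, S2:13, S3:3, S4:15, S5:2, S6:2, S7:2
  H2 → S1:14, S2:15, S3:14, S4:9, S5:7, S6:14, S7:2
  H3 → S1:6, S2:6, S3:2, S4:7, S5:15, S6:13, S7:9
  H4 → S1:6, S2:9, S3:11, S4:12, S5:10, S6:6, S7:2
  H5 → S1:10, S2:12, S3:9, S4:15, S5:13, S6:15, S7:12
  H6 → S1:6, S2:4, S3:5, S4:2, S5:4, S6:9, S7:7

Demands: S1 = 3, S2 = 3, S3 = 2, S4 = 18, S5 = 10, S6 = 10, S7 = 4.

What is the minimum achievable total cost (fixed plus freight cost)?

218

Open {H1, H6}: assign each demand point to its cheapest open site.
  S1→H1 3×6=18, S2→H6 3×4=12, S3→H1 2×3=6, S4→H6 18×2=36, S5→H1 10×2=20, S6→H1 10×2=20, S7→H1 4×2=8
  freight cost 120, fixed 98 → total 218.
Compare {H1, H5, H6}: freight cost 120 + fixed 150 = 270.
Compare {H1, H2, H6}: freight cost 120 + fixed 159 = 279.
Compare {H1, H4, H6}: freight cost 120 + fixed 164 = 284.
All other subsets cost ≥ 270. Minimum total cost: 218.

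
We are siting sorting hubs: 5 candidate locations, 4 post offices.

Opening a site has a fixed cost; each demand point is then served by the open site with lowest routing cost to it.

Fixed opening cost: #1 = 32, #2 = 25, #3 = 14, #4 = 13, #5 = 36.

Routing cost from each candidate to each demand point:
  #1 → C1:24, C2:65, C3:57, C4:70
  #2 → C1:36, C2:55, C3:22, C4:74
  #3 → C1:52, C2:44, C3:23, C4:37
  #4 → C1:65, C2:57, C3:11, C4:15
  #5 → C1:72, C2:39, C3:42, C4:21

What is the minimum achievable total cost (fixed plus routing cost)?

149

Open {#3, #4}: assign each demand point to its cheapest open site.
  C1→#3 52, C2→#3 44, C3→#4 11, C4→#4 15
  routing cost 122, fixed 27 → total 149.
Compare {#1, #4}: routing cost 107 + fixed 45 = 152.
Compare {#1, #3, #4}: routing cost 94 + fixed 59 = 153.
Compare {#2, #4}: routing cost 117 + fixed 38 = 155.
All other subsets cost ≥ 152. Minimum total cost: 149.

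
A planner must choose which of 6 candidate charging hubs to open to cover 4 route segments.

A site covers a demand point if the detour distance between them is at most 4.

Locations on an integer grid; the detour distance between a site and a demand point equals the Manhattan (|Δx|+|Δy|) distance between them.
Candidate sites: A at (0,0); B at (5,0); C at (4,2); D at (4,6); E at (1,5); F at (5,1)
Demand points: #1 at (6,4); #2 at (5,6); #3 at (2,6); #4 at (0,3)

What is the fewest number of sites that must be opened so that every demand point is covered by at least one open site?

Coverage sets (demand points within 4 of each site):
  A: {#4}
  B: {}
  C: {#1}
  D: {#1, #2, #3}
  E: {#3, #4}
  F: {#1}
No single site covers all 4 demand points.
But {A, D} covers everything, so the minimum is 2.

2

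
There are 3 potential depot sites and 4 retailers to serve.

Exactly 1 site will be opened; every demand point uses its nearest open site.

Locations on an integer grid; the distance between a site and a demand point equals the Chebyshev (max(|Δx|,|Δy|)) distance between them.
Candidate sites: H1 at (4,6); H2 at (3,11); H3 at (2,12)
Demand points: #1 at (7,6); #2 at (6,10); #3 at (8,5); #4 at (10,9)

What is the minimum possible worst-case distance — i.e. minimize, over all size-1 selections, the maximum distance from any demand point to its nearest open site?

Open {H1}.
  Farthest demand point is #4 at distance 6 (to H1); all others are ≤ 6.
With {H2} the worst case is 7.
With {H3} the worst case is 8.
No size-1 selection achieves below 6.

6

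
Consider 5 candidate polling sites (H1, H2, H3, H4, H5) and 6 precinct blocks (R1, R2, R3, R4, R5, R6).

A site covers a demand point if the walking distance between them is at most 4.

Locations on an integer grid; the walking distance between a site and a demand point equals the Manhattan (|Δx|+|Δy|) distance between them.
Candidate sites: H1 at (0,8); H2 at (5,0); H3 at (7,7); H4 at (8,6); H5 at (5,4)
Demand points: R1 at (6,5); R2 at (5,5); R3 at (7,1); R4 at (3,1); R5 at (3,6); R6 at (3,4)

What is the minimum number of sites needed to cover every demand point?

2

Coverage sets (demand points within 4 of each site):
  H1: {}
  H2: {R3, R4}
  H3: {R1, R2}
  H4: {R1, R2}
  H5: {R1, R2, R5, R6}
No single site covers all 6 demand points.
But {H2, H5} covers everything, so the minimum is 2.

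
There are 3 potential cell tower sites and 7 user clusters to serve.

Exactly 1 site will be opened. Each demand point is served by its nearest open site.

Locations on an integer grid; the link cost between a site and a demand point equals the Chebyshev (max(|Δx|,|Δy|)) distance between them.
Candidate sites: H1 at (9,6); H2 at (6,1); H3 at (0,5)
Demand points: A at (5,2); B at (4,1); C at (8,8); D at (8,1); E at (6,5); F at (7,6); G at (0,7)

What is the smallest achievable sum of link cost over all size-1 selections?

Open {H2}.
  A→H2 1, B→H2 2, C→H2 7, D→H2 2, E→H2 4, F→H2 5, G→H2 6  ⇒ total 27.
Compare {H1}: total 30.
Compare {H3}: total 40.

27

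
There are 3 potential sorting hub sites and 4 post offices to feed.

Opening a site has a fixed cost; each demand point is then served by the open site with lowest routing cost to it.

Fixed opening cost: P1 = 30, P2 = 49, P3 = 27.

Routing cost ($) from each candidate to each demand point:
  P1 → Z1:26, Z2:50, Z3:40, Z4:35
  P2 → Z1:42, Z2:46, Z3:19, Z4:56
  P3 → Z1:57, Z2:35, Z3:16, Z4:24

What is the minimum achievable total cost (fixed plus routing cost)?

158

Open {P1, P3}: assign each demand point to its cheapest open site.
  Z1→P1 26, Z2→P3 35, Z3→P3 16, Z4→P3 24
  routing cost 101, fixed 57 → total 158.
Compare {P3}: routing cost 132 + fixed 27 = 159.
Compare {P1}: routing cost 151 + fixed 30 = 181.
Compare {P2, P3}: routing cost 117 + fixed 76 = 193.
All other subsets cost ≥ 159. Minimum total cost: 158.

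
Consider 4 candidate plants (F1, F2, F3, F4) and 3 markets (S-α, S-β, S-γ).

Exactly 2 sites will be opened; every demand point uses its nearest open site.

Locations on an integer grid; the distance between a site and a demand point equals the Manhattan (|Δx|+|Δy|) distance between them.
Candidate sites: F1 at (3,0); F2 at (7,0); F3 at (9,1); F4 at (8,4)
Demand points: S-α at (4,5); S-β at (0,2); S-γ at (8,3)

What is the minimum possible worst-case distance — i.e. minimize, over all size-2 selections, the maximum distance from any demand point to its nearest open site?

5

Open {F1, F4}.
  Farthest demand point is S-α at distance 5 (to F4); all others are ≤ 5.
With {F1, F2} the worst case is 6.
With {F1, F3} the worst case is 6.
No size-2 selection achieves below 5.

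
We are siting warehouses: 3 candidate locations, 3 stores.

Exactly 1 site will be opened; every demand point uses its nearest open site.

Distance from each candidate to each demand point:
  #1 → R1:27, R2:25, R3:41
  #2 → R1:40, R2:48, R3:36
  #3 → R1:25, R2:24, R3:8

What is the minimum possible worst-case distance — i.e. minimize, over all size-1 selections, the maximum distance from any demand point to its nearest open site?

25

Open {#3}.
  Farthest demand point is R1 at distance 25 (to #3); all others are ≤ 25.
With {#1} the worst case is 41.
With {#2} the worst case is 48.
No size-1 selection achieves below 25.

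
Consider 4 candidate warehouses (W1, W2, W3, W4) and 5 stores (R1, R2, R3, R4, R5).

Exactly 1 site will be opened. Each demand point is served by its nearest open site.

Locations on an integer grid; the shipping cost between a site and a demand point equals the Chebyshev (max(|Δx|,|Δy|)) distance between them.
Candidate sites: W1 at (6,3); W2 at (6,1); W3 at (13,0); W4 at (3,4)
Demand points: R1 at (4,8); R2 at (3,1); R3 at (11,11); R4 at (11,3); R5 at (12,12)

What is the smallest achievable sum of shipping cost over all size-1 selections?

Open {W1}.
  R1→W1 5, R2→W1 3, R3→W1 8, R4→W1 5, R5→W1 9  ⇒ total 30.
Compare {W4}: total 32.
Compare {W2}: total 36.
No size-1 selection does better; minimum is 30.

30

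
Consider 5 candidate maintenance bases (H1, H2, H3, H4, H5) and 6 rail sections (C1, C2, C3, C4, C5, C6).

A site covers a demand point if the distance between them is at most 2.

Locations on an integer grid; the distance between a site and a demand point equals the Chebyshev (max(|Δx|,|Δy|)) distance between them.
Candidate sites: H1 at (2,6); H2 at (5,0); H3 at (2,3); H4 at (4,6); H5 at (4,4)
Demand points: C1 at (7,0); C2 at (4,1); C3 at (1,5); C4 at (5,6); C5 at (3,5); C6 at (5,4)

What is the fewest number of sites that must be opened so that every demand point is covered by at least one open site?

3

Coverage sets (demand points within 2 of each site):
  H1: {C3, C5}
  H2: {C1, C2}
  H3: {C2, C3, C5}
  H4: {C4, C5, C6}
  H5: {C4, C5, C6}
No 2 sites suffice: every size-2 union leaves at least one demand point uncovered.
But {H1, H2, H4} covers everything, so the minimum is 3.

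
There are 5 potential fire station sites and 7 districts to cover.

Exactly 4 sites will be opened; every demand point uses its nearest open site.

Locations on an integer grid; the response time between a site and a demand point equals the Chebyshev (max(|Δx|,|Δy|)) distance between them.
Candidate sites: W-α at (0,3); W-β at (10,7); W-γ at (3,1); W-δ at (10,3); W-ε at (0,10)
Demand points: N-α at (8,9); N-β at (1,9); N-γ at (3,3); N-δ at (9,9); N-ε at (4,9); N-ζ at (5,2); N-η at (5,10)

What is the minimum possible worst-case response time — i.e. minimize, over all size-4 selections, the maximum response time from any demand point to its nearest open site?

Open {W-α, W-β, W-γ, W-ε}.
  Farthest demand point is N-η at response time 5 (to W-β); all others are ≤ 5.
With {W-α, W-β, W-δ, W-ε} the worst case is 5.
With {W-β, W-γ, W-δ, W-ε} the worst case is 5.
No size-4 selection achieves below 5.

5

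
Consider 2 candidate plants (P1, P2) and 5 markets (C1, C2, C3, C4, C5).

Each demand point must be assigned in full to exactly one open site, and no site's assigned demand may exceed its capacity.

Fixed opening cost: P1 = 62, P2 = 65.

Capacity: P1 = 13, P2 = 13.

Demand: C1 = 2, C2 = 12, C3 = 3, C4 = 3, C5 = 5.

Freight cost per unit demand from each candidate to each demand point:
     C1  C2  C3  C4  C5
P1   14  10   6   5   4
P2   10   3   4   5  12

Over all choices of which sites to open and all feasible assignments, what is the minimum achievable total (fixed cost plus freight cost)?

244

Open {P1, P2}; cheapest assignment that respects the capacities:
  P1 (cap 13, load 13): C1, C3, C4, C5 — cost 2×14 + 3×6 + 3×5 + 5×4 = 81
  P2 (cap 13, load 12): C2 — cost 12×3 = 36
  Shipping 117, fixed 127 → total 244.
  Any other capacity-feasible assignment to {P1, P2} ships for at least 117.
Total demand is 25 and no other set of sites has combined capacity ≥ 25, so {P1, P2} is the only feasible choice of open sites. Minimum: 244.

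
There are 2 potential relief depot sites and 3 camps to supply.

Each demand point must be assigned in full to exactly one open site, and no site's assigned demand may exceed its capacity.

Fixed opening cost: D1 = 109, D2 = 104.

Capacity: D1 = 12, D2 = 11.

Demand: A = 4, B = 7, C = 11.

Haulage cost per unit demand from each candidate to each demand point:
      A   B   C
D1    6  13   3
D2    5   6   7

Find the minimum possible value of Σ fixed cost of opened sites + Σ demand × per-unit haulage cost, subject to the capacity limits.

308

Open {D1, D2}; cheapest assignment that respects the capacities:
  D1 (cap 12, load 11): C — cost 11×3 = 33
  D2 (cap 11, load 11): A, B — cost 4×5 + 7×6 = 62
  Shipping 95, fixed 213 → total 308.
  Any other capacity-feasible assignment to {D1, D2} ships for at least 95.
Total demand is 22 and no other set of sites has combined capacity ≥ 22, so {D1, D2} is the only feasible choice of open sites. Minimum: 308.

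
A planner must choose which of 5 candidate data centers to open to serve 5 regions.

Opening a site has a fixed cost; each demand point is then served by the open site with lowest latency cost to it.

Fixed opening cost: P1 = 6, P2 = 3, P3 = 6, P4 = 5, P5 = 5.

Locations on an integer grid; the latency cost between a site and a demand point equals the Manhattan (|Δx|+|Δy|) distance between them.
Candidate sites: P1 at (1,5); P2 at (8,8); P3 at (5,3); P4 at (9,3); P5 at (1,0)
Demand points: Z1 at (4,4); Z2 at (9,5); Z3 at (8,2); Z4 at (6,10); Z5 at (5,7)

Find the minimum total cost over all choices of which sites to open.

Open {P2, P4}: assign each demand point to its cheapest open site.
  Z1→P4 6, Z2→P4 2, Z3→P4 2, Z4→P2 4, Z5→P2 4
  latency cost 18, fixed 8 → total 26.
Compare {P2, P3}: latency cost 18 + fixed 9 = 27.
Compare {P2, P3, P4}: latency cost 14 + fixed 14 = 28.
Compare {P2}: latency cost 26 + fixed 3 = 29.
All other subsets cost ≥ 27. Minimum total cost: 26.

26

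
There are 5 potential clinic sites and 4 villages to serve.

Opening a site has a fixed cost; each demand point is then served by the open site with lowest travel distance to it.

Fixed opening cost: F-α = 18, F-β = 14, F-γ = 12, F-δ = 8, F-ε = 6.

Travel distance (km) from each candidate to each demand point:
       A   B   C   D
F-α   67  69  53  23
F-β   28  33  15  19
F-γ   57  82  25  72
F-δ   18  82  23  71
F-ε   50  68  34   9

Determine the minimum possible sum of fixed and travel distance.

103

Open {F-β, F-δ, F-ε}: assign each demand point to its cheapest open site.
  A→F-δ 18, B→F-β 33, C→F-β 15, D→F-ε 9
  travel distance 75, fixed 28 → total 103.
Compare {F-β, F-ε}: travel distance 85 + fixed 20 = 105.
Compare {F-β, F-δ}: travel distance 85 + fixed 22 = 107.
Compare {F-β}: travel distance 95 + fixed 14 = 109.
All other subsets cost ≥ 105. Minimum total cost: 103.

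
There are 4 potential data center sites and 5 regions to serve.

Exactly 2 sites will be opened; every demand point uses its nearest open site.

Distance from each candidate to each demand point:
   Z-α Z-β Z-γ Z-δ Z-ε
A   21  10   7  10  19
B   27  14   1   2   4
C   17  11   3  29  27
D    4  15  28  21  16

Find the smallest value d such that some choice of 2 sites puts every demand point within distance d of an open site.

Open {B, D}.
  Farthest demand point is Z-β at distance 14 (to B); all others are ≤ 14.
With {A, D} the worst case is 16.
With {B, C} the worst case is 17.
No size-2 selection achieves below 14.

14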